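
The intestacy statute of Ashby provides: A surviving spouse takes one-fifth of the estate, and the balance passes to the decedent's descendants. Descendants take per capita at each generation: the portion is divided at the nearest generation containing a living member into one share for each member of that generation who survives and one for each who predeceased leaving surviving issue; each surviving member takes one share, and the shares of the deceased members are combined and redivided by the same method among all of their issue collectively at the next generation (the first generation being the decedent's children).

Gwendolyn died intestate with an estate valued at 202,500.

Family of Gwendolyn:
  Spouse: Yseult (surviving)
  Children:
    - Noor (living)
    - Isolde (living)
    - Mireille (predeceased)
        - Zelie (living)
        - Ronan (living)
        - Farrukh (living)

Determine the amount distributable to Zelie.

Yseult takes one-fifth of 202,500 = 40,500. The remaining 162,000 passes to the descendants.
The descendants' portion (162,000) is divided at the children's generation into 3 shares of 54,000. Noor and Isolde each take 54,000. The remaining share for the deceased Mireille (54,000) is carried to the next generation.
That pool (54,000) is divided at the grandchildren's generation equally among Zelie, Ronan, and Farrukh: 18,000 each.

Zelie receives 18,000.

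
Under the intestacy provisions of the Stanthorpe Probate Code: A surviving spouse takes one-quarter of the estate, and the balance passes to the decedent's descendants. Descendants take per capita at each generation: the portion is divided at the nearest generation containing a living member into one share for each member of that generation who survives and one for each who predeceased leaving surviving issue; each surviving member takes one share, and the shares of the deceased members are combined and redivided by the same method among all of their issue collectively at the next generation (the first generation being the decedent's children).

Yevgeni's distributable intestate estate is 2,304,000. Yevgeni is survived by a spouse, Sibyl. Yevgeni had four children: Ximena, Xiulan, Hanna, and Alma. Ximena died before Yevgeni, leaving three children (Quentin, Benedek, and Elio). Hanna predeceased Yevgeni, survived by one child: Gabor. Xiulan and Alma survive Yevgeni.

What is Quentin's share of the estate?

Quentin receives 216,000.

Sibyl takes one-quarter of 2,304,000 = 576,000. The remaining 1,728,000 passes to the descendants.
The descendants' portion (1,728,000) is divided at the children's generation into 4 shares of 432,000. Xiulan and Alma each take 432,000. The 2 shares of the deceased (Ximena and Hanna) are combined into a pool of 864,000.
That pool (864,000) is divided at the grandchildren's generation equally among Quentin, Benedek, Elio, and Gabor: 216,000 each.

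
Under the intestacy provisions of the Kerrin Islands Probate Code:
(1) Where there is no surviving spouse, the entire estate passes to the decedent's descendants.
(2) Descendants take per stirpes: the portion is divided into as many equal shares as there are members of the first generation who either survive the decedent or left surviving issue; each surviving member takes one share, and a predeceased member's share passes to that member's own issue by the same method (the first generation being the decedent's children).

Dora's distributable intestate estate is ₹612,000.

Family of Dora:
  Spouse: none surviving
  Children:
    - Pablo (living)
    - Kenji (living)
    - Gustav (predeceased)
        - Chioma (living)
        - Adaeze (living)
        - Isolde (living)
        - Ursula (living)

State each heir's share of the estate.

The entire ₹612,000 passes to the descendants.
That amount (₹612,000) is divided into 3 shares of ₹204,000: Pablo and Kenji each take ₹204,000; Gustav's ₹204,000 share passes to Gustav's issue.
Gustav's share (₹204,000) is divided into 4 shares of ₹51,000: Chioma, Adaeze, Isolde, and Ursula each take ₹51,000.

Pablo: ₹204,000; Kenji: ₹204,000; Chioma: ₹51,000; Adaeze: ₹51,000; Isolde: ₹51,000; Ursula: ₹51,000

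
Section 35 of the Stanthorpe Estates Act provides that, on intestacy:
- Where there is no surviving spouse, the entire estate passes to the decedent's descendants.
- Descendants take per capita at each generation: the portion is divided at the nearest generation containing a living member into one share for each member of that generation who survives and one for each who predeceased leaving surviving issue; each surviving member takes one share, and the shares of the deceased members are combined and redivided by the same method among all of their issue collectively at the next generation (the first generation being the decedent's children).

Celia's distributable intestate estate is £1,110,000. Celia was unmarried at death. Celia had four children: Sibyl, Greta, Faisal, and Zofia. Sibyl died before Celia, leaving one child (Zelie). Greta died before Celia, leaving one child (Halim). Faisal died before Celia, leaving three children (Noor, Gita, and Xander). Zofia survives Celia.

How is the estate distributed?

Zelie: £166,500; Halim: £166,500; Noor: £166,500; Gita: £166,500; Xander: £166,500; Zofia: £277,500

The entire £1,110,000 passes to the descendants.
That amount (£1,110,000) is divided at the children's generation into 4 shares of £277,500. Zofia takes £277,500. The 3 shares of the deceased (Sibyl, Greta, and Faisal) are combined into a pool of £832,500.
That pool (£832,500) is divided at the grandchildren's generation equally among Zelie, Halim, Noor, Gita, and Xander: £166,500 each.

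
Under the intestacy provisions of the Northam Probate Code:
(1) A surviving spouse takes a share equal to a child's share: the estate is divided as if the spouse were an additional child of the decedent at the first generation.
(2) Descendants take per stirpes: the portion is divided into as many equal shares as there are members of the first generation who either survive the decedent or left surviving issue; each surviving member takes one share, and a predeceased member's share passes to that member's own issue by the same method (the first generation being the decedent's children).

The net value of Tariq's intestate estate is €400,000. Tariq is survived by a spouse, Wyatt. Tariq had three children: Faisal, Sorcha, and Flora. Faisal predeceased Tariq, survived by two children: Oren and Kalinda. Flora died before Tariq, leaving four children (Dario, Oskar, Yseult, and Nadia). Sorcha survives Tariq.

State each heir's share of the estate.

The spouse counts as an additional share at the children's level, so there are 4 primary shares of €100,000. Wyatt takes one such share (€100,000).
The children's combined portion (€300,000) is divided into 3 shares of €100,000: Sorcha takes €100,000; Faisal's €100,000 share passes to Faisal's issue; Flora's €100,000 share passes to Flora's issue.
Faisal's share (€100,000) is divided into 2 shares of €50,000: Oren and Kalinda each take €50,000.
Flora's share (€100,000) is divided into 4 shares of €25,000: Dario, Oskar, Yseult, and Nadia each take €25,000.

Wyatt: €100,000; Oren: €50,000; Kalinda: €50,000; Sorcha: €100,000; Dario: €25,000; Oskar: €25,000; Yseult: €25,000; Nadia: €25,000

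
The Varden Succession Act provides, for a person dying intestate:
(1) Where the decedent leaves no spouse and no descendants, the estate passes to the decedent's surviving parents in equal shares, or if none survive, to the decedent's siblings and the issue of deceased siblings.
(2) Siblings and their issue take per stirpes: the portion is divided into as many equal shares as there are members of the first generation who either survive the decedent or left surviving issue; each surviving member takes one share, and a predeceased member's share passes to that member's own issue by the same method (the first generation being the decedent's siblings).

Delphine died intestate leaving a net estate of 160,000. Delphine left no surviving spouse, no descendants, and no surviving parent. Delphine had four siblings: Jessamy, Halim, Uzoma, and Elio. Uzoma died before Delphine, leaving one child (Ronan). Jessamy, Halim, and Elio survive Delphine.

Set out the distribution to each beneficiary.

Jessamy: 40,000; Halim: 40,000; Ronan: 40,000; Elio: 40,000

The entire 160,000 passes to the siblings and their issue.
That amount (160,000) is divided into 4 shares of 40,000: Jessamy, Halim, and Elio each take 40,000; Uzoma's 40,000 share passes to Uzoma's issue.
Uzoma's share (40,000) passes entirely to Ronan.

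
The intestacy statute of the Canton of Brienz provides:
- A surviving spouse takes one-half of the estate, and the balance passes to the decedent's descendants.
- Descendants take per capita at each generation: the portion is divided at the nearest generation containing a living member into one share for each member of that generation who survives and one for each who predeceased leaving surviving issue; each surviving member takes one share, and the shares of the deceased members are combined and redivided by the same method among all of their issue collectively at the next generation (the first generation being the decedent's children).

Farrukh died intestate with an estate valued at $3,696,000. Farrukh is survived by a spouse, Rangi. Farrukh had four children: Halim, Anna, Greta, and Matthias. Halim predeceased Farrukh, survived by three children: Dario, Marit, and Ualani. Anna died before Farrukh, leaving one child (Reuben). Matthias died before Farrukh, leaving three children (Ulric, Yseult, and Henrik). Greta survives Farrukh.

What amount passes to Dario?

Dario receives $198,000.

Rangi takes one-half of $3,696,000 = $1,848,000. The remaining $1,848,000 passes to the descendants.
The descendants' portion ($1,848,000) is divided at the children's generation into 4 shares of $462,000. Greta takes $462,000. The 3 shares of the deceased (Halim, Anna, and Matthias) are combined into a pool of $1,386,000.
That pool ($1,386,000) is divided at the grandchildren's generation equally among Dario, Marit, Ualani, Reuben, Ulric, Yseult, and Henrik: $198,000 each.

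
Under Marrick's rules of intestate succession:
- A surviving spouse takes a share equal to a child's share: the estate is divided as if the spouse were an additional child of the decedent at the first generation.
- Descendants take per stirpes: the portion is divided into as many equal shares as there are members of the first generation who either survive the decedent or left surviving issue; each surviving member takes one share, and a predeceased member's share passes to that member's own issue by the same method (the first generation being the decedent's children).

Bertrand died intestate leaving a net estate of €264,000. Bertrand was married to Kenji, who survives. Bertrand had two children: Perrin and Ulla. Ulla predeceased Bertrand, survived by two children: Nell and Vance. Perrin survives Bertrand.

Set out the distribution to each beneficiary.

The spouse counts as an additional share at the children's level, so there are 3 primary shares of €88,000. Kenji takes one such share (€88,000).
The children's combined portion (€176,000) is divided into 2 shares of €88,000: Perrin takes €88,000; Ulla's €88,000 share passes to Ulla's issue.
Ulla's share (€88,000) is divided into 2 shares of €44,000: Nell and Vance each take €44,000.

Kenji: €88,000; Perrin: €88,000; Nell: €44,000; Vance: €44,000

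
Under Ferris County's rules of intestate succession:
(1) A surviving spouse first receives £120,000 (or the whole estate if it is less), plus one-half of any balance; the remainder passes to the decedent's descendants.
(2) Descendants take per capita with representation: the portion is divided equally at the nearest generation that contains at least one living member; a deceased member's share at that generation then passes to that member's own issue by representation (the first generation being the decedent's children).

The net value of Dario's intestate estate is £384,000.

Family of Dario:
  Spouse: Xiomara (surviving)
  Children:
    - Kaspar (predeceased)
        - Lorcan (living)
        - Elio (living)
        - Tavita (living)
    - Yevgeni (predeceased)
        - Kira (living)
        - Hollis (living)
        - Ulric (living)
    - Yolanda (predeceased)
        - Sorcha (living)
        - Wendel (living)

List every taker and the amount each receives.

Xiomara first takes £120,000, leaving a balance of £264,000. Xiomara then takes one-half of the balance (£132,000), for a total of £252,000. The remaining £132,000 passes to the descendants.
No child survives, so the initial division is made at the grandchildren's generation.
The descendants' portion (£132,000) is divided into 8 shares of £16,500: Lorcan, Elio, Tavita, Kira, Hollis, Ulric, Sorcha, and Wendel each take £16,500.

Xiomara: £252,000; Lorcan: £16,500; Elio: £16,500; Tavita: £16,500; Kira: £16,500; Hollis: £16,500; Ulric: £16,500; Sorcha: £16,500; Wendel: £16,500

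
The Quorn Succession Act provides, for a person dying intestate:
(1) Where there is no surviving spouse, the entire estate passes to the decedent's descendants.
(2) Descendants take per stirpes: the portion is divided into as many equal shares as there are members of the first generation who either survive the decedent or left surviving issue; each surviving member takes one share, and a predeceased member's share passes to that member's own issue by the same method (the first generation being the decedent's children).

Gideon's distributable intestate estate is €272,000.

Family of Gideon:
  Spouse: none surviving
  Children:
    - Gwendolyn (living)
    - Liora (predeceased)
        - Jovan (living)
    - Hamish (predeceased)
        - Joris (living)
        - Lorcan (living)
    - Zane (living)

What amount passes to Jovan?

Jovan receives €68,000.

The entire €272,000 passes to the descendants.
That amount (€272,000) is divided into 4 shares of €68,000: Gwendolyn and Zane each take €68,000; Liora's €68,000 share passes to Liora's issue; Hamish's €68,000 share passes to Hamish's issue.
Liora's share (€68,000) passes entirely to Jovan.
Hamish's share (€68,000) is divided into 2 shares of €34,000: Joris and Lorcan each take €34,000.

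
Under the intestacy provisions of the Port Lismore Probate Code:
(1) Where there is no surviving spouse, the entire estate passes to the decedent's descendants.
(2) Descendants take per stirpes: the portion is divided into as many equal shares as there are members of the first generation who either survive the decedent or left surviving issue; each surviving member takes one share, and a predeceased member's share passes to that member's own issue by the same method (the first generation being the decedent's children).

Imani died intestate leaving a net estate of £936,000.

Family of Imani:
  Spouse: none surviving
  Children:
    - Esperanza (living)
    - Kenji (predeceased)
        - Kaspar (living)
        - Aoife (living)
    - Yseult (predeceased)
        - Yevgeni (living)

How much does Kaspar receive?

The entire £936,000 passes to the descendants.
That amount (£936,000) is divided into 3 shares of £312,000: Esperanza takes £312,000; Kenji's £312,000 share passes to Kenji's issue; Yseult's £312,000 share passes to Yseult's issue.
Kenji's share (£312,000) is divided into 2 shares of £156,000: Kaspar and Aoife each take £156,000.
Yseult's share (£312,000) passes entirely to Yevgeni.

Kaspar receives £156,000.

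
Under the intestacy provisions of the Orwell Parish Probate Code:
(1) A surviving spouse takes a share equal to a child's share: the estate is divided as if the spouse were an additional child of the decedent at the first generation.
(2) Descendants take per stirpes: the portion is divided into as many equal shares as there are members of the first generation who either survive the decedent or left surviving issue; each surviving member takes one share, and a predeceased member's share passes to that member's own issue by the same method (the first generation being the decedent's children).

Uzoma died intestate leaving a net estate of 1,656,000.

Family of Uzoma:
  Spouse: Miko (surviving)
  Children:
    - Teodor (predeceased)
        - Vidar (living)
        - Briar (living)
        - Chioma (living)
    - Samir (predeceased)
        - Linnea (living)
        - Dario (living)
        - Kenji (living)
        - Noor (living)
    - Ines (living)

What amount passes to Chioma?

The spouse counts as an additional share at the children's level, so there are 4 primary shares of 414,000. Miko takes one such share (414,000).
The children's combined portion (1,242,000) is divided into 3 shares of 414,000: Ines takes 414,000; Teodor's 414,000 share passes to Teodor's issue; Samir's 414,000 share passes to Samir's issue.
Teodor's share (414,000) is divided into 3 shares of 138,000: Vidar, Briar, and Chioma each take 138,000.
Samir's share (414,000) is divided into 4 shares of 103,500: Linnea, Dario, Kenji, and Noor each take 103,500.

Chioma receives 138,000.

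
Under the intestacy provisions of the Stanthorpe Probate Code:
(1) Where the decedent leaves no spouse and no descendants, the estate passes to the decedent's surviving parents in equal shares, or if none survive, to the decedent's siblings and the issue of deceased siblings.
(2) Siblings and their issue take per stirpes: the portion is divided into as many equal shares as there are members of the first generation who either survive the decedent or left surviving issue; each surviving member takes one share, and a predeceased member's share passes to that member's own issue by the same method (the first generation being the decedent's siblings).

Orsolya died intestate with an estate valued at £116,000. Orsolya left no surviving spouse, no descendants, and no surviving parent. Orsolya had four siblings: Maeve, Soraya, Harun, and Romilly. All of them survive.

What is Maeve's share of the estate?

Maeve receives £29,000.

The entire £116,000 passes to the siblings and their issue.
That amount (£116,000) is divided into 4 shares of £29,000: Maeve, Soraya, Harun, and Romilly each take £29,000.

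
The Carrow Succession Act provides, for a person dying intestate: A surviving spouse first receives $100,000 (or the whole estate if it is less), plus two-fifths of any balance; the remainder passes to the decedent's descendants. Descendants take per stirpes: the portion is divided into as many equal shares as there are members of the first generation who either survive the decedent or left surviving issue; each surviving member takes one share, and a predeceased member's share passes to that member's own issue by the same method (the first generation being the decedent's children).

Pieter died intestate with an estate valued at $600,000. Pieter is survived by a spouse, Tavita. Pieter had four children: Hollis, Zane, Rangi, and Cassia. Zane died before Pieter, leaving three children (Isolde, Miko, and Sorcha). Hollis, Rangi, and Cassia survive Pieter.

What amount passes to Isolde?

Tavita first takes $100,000, leaving a balance of $500,000. Tavita then takes two-fifths of the balance ($200,000), for a total of $300,000. The remaining $300,000 passes to the descendants.
The descendants' portion ($300,000) is divided into 4 shares of $75,000: Hollis, Rangi, and Cassia each take $75,000; Zane's $75,000 share passes to Zane's issue.
Zane's share ($75,000) is divided into 3 shares of $25,000: Isolde, Miko, and Sorcha each take $25,000.

Isolde receives $25,000.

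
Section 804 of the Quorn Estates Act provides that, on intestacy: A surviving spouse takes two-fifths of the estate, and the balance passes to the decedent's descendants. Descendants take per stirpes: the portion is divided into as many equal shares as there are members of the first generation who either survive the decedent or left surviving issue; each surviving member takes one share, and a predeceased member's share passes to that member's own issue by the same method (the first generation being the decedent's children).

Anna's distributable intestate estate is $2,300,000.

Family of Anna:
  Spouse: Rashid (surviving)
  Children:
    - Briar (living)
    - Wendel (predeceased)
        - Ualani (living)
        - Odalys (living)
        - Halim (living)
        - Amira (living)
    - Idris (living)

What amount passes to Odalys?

Rashid takes two-fifths of $2,300,000 = $920,000. The remaining $1,380,000 passes to the descendants.
The descendants' portion ($1,380,000) is divided into 3 shares of $460,000: Briar and Idris each take $460,000; Wendel's $460,000 share passes to Wendel's issue.
Wendel's share ($460,000) is divided into 4 shares of $115,000: Ualani, Odalys, Halim, and Amira each take $115,000.

Odalys receives $115,000.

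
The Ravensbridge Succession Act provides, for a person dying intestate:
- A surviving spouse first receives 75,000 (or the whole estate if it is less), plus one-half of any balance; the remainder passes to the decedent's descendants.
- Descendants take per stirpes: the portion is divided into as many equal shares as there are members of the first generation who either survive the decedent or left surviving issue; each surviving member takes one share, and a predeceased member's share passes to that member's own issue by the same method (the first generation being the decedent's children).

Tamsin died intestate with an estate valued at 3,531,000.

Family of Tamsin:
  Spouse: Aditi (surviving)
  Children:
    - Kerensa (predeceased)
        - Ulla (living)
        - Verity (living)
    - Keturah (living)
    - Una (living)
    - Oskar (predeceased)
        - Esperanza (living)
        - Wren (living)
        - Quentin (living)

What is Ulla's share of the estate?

Aditi first takes 75,000, leaving a balance of 3,456,000. Aditi then takes one-half of the balance (1,728,000), for a total of 1,803,000. The remaining 1,728,000 passes to the descendants.
The descendants' portion (1,728,000) is divided into 4 shares of 432,000: Keturah and Una each take 432,000; Kerensa's 432,000 share passes to Kerensa's issue; Oskar's 432,000 share passes to Oskar's issue.
Kerensa's share (432,000) is divided into 2 shares of 216,000: Ulla and Verity each take 216,000.
Oskar's share (432,000) is divided into 3 shares of 144,000: Esperanza, Wren, and Quentin each take 144,000.

Ulla receives 216,000.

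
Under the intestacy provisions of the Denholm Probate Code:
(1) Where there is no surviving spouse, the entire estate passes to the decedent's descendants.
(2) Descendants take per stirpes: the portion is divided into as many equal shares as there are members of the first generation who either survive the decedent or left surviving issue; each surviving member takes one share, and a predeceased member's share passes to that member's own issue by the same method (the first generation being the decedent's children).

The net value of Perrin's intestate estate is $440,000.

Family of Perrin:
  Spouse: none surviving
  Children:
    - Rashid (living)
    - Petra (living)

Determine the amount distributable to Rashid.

The entire $440,000 passes to the descendants.
That amount ($440,000) is divided into 2 shares of $220,000: Rashid and Petra each take $220,000.

Rashid receives $220,000.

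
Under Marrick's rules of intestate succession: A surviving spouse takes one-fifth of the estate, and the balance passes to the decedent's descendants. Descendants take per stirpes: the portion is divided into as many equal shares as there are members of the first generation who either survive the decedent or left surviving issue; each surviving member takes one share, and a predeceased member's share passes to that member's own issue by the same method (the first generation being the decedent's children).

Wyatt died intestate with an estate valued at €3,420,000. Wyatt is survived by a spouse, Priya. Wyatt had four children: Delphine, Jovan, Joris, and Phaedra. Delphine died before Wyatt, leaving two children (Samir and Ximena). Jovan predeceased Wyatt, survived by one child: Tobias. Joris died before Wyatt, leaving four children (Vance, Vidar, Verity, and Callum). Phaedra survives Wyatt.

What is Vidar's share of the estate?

Priya takes one-fifth of €3,420,000 = €684,000. The remaining €2,736,000 passes to the descendants.
The descendants' portion (€2,736,000) is divided into 4 shares of €684,000: Phaedra takes €684,000; Delphine's €684,000 share passes to Delphine's issue; Jovan's €684,000 share passes to Jovan's issue; Joris's €684,000 share passes to Joris's issue.
Delphine's share (€684,000) is divided into 2 shares of €342,000: Samir and Ximena each take €342,000.
Jovan's share (€684,000) passes entirely to Tobias.
Joris's share (€684,000) is divided into 4 shares of €171,000: Vance, Vidar, Verity, and Callum each take €171,000.

Vidar receives €171,000.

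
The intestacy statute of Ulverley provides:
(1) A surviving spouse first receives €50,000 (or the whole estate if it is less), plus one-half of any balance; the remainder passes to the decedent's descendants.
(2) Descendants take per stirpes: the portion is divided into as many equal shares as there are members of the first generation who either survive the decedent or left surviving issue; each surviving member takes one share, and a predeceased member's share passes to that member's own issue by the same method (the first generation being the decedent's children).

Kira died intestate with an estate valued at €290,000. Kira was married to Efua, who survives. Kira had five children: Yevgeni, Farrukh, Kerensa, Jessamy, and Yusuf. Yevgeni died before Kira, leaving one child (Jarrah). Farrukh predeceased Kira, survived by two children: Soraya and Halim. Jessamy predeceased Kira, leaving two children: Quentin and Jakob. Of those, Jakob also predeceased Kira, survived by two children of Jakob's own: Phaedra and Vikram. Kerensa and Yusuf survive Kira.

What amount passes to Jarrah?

Efua first takes €50,000, leaving a balance of €240,000. Efua then takes one-half of the balance (€120,000), for a total of €170,000. The remaining €120,000 passes to the descendants.
The descendants' portion (€120,000) is divided into 5 shares of €24,000: Kerensa and Yusuf each take €24,000; Yevgeni's €24,000 share passes to Yevgeni's issue; Farrukh's €24,000 share passes to Farrukh's issue; Jessamy's €24,000 share passes to Jessamy's issue.
Yevgeni's share (€24,000) passes entirely to Jarrah.
Farrukh's share (€24,000) is divided into 2 shares of €12,000: Soraya and Halim each take €12,000.
Jessamy's share (€24,000) is divided into 2 shares of €12,000: Quentin takes €12,000; Jakob's €12,000 share passes to Jakob's issue.
Jakob's share (€12,000) is divided into 2 shares of €6,000: Phaedra and Vikram each take €6,000.

Jarrah receives €24,000.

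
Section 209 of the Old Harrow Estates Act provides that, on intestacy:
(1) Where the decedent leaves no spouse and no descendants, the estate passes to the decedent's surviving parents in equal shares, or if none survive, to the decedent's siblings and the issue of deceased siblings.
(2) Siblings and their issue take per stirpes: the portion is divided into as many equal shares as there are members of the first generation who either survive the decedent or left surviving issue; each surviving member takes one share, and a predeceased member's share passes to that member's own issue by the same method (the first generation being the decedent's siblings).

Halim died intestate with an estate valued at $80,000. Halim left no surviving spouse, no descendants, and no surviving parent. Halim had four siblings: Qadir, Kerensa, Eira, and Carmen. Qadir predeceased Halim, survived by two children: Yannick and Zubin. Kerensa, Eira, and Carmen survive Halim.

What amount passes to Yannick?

Yannick receives $10,000.

The entire $80,000 passes to the siblings and their issue.
That amount ($80,000) is divided into 4 shares of $20,000: Kerensa, Eira, and Carmen each take $20,000; Qadir's $20,000 share passes to Qadir's issue.
Qadir's share ($20,000) is divided into 2 shares of $10,000: Yannick and Zubin each take $10,000.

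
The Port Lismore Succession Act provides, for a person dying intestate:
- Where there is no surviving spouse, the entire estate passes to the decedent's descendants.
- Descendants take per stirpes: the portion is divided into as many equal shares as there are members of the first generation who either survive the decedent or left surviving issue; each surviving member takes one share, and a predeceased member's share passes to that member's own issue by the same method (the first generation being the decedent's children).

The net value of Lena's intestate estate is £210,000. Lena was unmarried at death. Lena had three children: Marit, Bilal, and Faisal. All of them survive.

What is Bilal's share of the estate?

The entire £210,000 passes to the descendants.
That amount (£210,000) is divided into 3 shares of £70,000: Marit, Bilal, and Faisal each take £70,000.

Bilal receives £70,000.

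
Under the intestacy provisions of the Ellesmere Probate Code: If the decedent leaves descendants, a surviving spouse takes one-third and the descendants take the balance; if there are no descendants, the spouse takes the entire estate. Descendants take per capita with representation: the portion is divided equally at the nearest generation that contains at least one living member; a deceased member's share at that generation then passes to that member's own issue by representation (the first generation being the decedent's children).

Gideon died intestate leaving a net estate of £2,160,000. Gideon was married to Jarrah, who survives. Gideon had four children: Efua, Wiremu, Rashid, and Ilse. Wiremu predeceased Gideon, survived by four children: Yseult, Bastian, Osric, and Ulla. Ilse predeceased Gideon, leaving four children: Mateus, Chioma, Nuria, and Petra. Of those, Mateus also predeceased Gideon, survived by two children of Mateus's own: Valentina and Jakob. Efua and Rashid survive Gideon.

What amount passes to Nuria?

Jarrah takes one-third of £2,160,000 = £720,000. The remaining £1,440,000 passes to the descendants.
The descendants' portion (£1,440,000) is divided into 4 shares of £360,000: Efua and Rashid each take £360,000; Wiremu's £360,000 share passes to Wiremu's issue; Ilse's £360,000 share passes to Ilse's issue.
Wiremu's share (£360,000) is divided into 4 shares of £90,000: Yseult, Bastian, Osric, and Ulla each take £90,000.
Ilse's share (£360,000) is divided into 4 shares of £90,000: Chioma, Nuria, and Petra each take £90,000; Mateus's £90,000 share passes to Mateus's issue.
Mateus's share (£90,000) is divided into 2 shares of £45,000: Valentina and Jakob each take £45,000.

Nuria receives £90,000.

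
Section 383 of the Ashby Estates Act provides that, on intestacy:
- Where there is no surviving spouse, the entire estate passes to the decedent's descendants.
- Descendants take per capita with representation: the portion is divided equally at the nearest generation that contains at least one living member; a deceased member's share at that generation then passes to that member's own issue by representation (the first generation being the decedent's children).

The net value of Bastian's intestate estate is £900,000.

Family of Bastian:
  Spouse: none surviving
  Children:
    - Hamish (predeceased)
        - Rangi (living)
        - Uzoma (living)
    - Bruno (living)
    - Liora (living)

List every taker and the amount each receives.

Rangi: £150,000; Uzoma: £150,000; Bruno: £300,000; Liora: £300,000

The entire £900,000 passes to the descendants.
That amount (£900,000) is divided into 3 shares of £300,000: Bruno and Liora each take £300,000; Hamish's £300,000 share passes to Hamish's issue.
Hamish's share (£300,000) is divided into 2 shares of £150,000: Rangi and Uzoma each take £150,000.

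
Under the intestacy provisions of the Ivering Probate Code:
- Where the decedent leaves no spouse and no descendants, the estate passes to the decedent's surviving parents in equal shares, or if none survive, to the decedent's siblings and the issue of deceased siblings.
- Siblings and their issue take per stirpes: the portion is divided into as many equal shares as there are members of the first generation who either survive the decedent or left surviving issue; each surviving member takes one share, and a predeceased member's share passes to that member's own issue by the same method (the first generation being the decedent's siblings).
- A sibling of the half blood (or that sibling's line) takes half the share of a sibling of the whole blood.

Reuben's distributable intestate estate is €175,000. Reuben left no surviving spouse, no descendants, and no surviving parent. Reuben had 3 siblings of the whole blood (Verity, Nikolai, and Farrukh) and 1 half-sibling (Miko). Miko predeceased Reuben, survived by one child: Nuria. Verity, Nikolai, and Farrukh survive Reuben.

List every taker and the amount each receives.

Nuria: €25,000; Verity: €50,000; Nikolai: €50,000; Farrukh: €50,000

The entire €175,000 passes to the siblings and their issue.
Counting each half-blood sibling's line as half a unit, there are 7/2 units in €175,000, so one unit is €50,000. Whole-blood lines (Verity, Nikolai, and Farrukh) take €50,000 each; half-blood lines (Miko) take €25,000 each.
Miko's share (€25,000) passes entirely to Nuria.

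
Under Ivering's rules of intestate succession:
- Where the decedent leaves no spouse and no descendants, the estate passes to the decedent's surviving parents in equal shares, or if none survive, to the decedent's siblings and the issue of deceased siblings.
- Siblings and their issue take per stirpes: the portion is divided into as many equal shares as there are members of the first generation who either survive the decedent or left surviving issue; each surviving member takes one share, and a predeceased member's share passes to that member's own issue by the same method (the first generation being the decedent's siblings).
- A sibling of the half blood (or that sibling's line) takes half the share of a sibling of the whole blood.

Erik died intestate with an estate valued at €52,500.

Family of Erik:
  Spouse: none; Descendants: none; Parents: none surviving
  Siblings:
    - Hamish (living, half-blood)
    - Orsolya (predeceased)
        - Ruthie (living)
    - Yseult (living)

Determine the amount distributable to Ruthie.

Ruthie receives €21,000.

The entire €52,500 passes to the siblings and their issue.
Counting each half-blood sibling's line as half a unit, there are 5/2 units in €52,500, so one unit is €21,000. Whole-blood lines (Orsolya and Yseult) take €21,000 each; half-blood lines (Hamish) take €10,500 each.
Orsolya's share (€21,000) passes entirely to Ruthie.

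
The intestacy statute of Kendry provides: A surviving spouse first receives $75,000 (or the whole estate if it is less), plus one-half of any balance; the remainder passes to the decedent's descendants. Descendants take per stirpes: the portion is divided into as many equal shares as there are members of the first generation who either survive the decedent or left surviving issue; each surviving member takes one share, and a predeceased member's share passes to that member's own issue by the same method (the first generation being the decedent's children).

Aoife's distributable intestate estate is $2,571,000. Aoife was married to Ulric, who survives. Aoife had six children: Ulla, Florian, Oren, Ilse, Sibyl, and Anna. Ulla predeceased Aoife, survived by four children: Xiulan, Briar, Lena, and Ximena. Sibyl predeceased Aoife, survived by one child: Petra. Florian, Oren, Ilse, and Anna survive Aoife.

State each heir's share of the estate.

Ulric: $1,323,000; Xiulan: $52,000; Briar: $52,000; Lena: $52,000; Ximena: $52,000; Florian: $208,000; Oren: $208,000; Ilse: $208,000; Petra: $208,000; Anna: $208,000

Ulric first takes $75,000, leaving a balance of $2,496,000. Ulric then takes one-half of the balance ($1,248,000), for a total of $1,323,000. The remaining $1,248,000 passes to the descendants.
The descendants' portion ($1,248,000) is divided into 6 shares of $208,000: Florian, Oren, Ilse, and Anna each take $208,000; Ulla's $208,000 share passes to Ulla's issue; Sibyl's $208,000 share passes to Sibyl's issue.
Ulla's share ($208,000) is divided into 4 shares of $52,000: Xiulan, Briar, Lena, and Ximena each take $52,000.
Sibyl's share ($208,000) passes entirely to Petra.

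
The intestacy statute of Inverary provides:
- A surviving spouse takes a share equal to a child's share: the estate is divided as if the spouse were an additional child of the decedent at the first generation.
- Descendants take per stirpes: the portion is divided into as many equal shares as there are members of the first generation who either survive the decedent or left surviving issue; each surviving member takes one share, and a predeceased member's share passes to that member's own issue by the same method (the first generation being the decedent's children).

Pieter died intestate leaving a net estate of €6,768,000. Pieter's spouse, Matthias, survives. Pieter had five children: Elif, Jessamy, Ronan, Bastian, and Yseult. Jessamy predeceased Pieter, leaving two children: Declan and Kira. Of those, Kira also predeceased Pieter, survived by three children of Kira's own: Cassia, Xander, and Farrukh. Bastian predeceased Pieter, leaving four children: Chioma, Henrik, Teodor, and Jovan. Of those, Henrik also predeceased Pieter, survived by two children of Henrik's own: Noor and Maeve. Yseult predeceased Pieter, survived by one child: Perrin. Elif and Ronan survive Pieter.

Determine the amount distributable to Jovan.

The spouse counts as an additional share at the children's level, so there are 6 primary shares of €1,128,000. Matthias takes one such share (€1,128,000).
The children's combined portion (€5,640,000) is divided into 5 shares of €1,128,000: Elif and Ronan each take €1,128,000; Jessamy's €1,128,000 share passes to Jessamy's issue; Bastian's €1,128,000 share passes to Bastian's issue; Yseult's €1,128,000 share passes to Yseult's issue.
Jessamy's share (€1,128,000) is divided into 2 shares of €564,000: Declan takes €564,000; Kira's €564,000 share passes to Kira's issue.
Kira's share (€564,000) is divided into 3 shares of €188,000: Cassia, Xander, and Farrukh each take €188,000.
Bastian's share (€1,128,000) is divided into 4 shares of €282,000: Chioma, Teodor, and Jovan each take €282,000; Henrik's €282,000 share passes to Henrik's issue.
Henrik's share (€282,000) is divided into 2 shares of €141,000: Noor and Maeve each take €141,000.
Yseult's share (€1,128,000) passes entirely to Perrin.

Jovan receives €282,000.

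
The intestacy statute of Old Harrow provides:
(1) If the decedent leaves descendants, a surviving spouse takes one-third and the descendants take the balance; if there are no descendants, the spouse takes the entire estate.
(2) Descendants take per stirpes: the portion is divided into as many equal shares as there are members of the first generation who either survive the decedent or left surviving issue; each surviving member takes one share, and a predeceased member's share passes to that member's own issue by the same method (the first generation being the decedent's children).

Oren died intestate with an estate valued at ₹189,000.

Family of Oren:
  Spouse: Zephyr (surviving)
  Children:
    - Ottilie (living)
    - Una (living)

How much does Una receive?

Zephyr takes one-third of ₹189,000 = ₹63,000. The remaining ₹126,000 passes to the descendants.
The descendants' portion (₹126,000) is divided into 2 shares of ₹63,000: Ottilie and Una each take ₹63,000.

Una receives ₹63,000.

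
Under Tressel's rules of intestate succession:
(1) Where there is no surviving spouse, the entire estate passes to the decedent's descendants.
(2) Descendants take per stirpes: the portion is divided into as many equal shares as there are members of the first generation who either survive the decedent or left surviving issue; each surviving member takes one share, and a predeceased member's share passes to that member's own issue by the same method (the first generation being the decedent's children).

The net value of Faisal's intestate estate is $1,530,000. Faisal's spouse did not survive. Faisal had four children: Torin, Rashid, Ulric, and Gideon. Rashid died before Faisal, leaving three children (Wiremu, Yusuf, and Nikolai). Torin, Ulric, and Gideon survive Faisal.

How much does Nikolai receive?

The entire $1,530,000 passes to the descendants.
That amount ($1,530,000) is divided into 4 shares of $382,500: Torin, Ulric, and Gideon each take $382,500; Rashid's $382,500 share passes to Rashid's issue.
Rashid's share ($382,500) is divided into 3 shares of $127,500: Wiremu, Yusuf, and Nikolai each take $127,500.

Nikolai receives $127,500.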